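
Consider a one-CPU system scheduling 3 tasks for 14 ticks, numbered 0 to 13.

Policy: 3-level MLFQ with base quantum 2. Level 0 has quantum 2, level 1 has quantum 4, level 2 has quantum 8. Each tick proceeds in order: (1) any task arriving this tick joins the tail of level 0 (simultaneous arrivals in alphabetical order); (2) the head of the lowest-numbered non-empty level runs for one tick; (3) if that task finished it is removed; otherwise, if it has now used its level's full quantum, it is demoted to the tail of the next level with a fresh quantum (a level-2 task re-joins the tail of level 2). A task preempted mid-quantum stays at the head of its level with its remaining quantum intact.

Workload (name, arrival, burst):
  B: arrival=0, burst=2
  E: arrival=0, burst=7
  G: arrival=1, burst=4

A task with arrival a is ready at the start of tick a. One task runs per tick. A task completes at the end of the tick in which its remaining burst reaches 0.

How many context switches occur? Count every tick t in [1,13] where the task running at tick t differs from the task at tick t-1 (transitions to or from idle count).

context switches = 6

t=0: L0/L1/L2 = BE/-/- → run B
t=1: L0/L1/L2 = BEG/-/- → run B
t=2: L0/L1/L2 = EG/-/- → run E
t=3: L0/L1/L2 = EG/-/- → run E
t=4: L0/L1/L2 = G/E/- → run G
t=5: L0/L1/L2 = G/E/- → run G
t=6: L0/L1/L2 = -/EG/- → run E
t=7: L0/L1/L2 = -/EG/- → run E
t=8: L0/L1/L2 = -/EG/- → run E
t=9: L0/L1/L2 = -/EG/- → run E
t=10: L0/L1/L2 = -/G/E → run G
t=11: L0/L1/L2 = -/G/E → run G
t=12: L0/L1/L2 = -/-/E → run E
t=13: (idle)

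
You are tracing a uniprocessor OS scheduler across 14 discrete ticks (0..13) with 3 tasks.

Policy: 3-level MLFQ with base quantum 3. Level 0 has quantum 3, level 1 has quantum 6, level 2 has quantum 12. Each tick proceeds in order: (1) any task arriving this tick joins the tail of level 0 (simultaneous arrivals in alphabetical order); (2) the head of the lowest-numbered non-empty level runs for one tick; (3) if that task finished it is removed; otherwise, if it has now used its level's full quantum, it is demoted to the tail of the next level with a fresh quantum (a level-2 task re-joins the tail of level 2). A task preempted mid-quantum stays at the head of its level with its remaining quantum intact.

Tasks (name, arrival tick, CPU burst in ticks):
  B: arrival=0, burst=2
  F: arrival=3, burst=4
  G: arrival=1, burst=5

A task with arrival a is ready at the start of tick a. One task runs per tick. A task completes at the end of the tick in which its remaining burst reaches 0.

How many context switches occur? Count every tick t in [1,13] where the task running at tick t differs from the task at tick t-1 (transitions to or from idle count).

t=0: L0/L1/L2 = B/-/- → run B
t=1: L0/L1/L2 = BG/-/- → run B
t=2: L0/L1/L2 = G/-/- → run G
t=3: L0/L1/L2 = GF/-/- → run G
t=4: L0/L1/L2 = GF/-/- → run G
t=5: L0/L1/L2 = F/G/- → run F
t=6: L0/L1/L2 = F/G/- → run F
t=7: L0/L1/L2 = F/G/- → run F
t=8: L0/L1/L2 = -/GF/- → run G
t=9: L0/L1/L2 = -/GF/- → run G
t=10: L0/L1/L2 = -/F/- → run F
t=11: (idle)
t=12: (idle)
t=13: (idle)

context switches = 5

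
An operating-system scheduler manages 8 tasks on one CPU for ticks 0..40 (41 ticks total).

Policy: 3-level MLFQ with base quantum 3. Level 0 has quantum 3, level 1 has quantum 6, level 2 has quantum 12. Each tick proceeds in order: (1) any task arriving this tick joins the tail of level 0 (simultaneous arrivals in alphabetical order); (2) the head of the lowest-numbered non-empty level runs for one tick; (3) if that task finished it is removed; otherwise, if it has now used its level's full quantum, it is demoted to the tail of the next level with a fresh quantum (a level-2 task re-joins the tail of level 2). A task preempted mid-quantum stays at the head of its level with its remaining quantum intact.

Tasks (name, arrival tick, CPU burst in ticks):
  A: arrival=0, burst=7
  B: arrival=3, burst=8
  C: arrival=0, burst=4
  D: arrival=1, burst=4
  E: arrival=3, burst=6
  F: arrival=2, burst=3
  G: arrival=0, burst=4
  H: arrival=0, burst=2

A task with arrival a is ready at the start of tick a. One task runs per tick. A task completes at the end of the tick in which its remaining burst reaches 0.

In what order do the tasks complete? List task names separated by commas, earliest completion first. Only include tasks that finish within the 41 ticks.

t=0: L0/L1/L2 = ACGH/-/- → run A
t=1: L0/L1/L2 = ACGHD/-/- → run A
t=2: L0/L1/L2 = ACGHDF/-/- → run A
t=3: L0/L1/L2 = CGHDFBE/A/- → run C
t=4: L0/L1/L2 = CGHDFBE/A/- → run C
t=5: L0/L1/L2 = CGHDFBE/A/- → run C
t=6: L0/L1/L2 = GHDFBE/AC/- → run G
t=7: L0/L1/L2 = GHDFBE/AC/- → run G
t=8: L0/L1/L2 = GHDFBE/AC/- → run G
t=9: L0/L1/L2 = HDFBE/ACG/- → run H
t=10: L0/L1/L2 = HDFBE/ACG/- → run H
t=11: L0/L1/L2 = DFBE/ACG/- → run D
t=12: L0/L1/L2 = DFBE/ACG/- → run D
t=13: L0/L1/L2 = DFBE/ACG/- → run D
t=14: L0/L1/L2 = FBE/ACGD/- → run F
t=15: L0/L1/L2 = FBE/ACGD/- → run F
t=16: L0/L1/L2 = FBE/ACGD/- → run F
t=17: L0/L1/L2 = BE/ACGD/- → run B
t=18: L0/L1/L2 = BE/ACGD/- → run B
t=19: L0/L1/L2 = BE/ACGD/- → run B
t=20: L0/L1/L2 = E/ACGDB/- → run E
t=21: L0/L1/L2 = E/ACGDB/- → run E
t=22: L0/L1/L2 = E/ACGDB/- → run E
t=23: L0/L1/L2 = -/ACGDBE/- → run A
t=24: L0/L1/L2 = -/ACGDBE/- → run A
t=25: L0/L1/L2 = -/ACGDBE/- → run A
t=26: L0/L1/L2 = -/ACGDBE/- → run A
t=27: L0/L1/L2 = -/CGDBE/- → run C
t=28: L0/L1/L2 = -/GDBE/- → run G
t=29: L0/L1/L2 = -/DBE/- → run D
t=30: L0/L1/L2 = -/BE/- → run B
t=31: L0/L1/L2 = -/BE/- → run B
t=32: L0/L1/L2 = -/BE/- → run B
t=33: L0/L1/L2 = -/BE/- → run B
t=34: L0/L1/L2 = -/BE/- → run B
t=35: L0/L1/L2 = -/E/- → run E
t=36: L0/L1/L2 = -/E/- → run E
t=37: L0/L1/L2 = -/E/- → run E
t=38: (idle)
t=39: (idle)
t=40: (idle)

completion order = H, F, A, C, G, D, B, E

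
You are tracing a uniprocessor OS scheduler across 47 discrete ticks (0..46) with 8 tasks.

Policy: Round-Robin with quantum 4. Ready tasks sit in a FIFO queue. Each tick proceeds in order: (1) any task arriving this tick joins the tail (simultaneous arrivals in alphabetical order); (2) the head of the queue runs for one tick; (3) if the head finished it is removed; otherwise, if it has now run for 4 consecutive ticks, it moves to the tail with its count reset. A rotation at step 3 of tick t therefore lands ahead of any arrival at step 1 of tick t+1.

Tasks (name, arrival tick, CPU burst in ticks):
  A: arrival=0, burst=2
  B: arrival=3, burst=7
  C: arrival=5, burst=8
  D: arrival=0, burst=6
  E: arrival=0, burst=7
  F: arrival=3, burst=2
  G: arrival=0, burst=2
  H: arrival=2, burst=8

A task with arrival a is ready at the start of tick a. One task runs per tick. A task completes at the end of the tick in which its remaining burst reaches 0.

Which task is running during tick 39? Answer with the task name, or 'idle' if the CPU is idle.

t=0: queue=[A,D,E,G] q_used=0 → run A
t=1: queue=[A,D,E,G] q_used=1 → run A
t=2: queue=[D,E,G,H] q_used=0 → run D
t=3: queue=[D,E,G,H,B,F] q_used=1 → run D
t=4: queue=[D,E,G,H,B,F] q_used=2 → run D
t=5: queue=[D,E,G,H,B,F,C] q_used=3 → run D
t=6: queue=[E,G,H,B,F,C,D] q_used=0 → run E
t=7: queue=[E,G,H,B,F,C,D] q_used=1 → run E
t=8: queue=[E,G,H,B,F,C,D] q_used=2 → run E
t=9: queue=[E,G,H,B,F,C,D] q_used=3 → run E
t=10: queue=[G,H,B,F,C,D,E] q_used=0 → run G
t=11: queue=[G,H,B,F,C,D,E] q_used=1 → run G
t=12: queue=[H,B,F,C,D,E] q_used=0 → run H
t=13: queue=[H,B,F,C,D,E] q_used=1 → run H
t=14: queue=[H,B,F,C,D,E] q_used=2 → run H
t=15: queue=[H,B,F,C,D,E] q_used=3 → run H
t=16: queue=[B,F,C,D,E,H] q_used=0 → run B
t=17: queue=[B,F,C,D,E,H] q_used=1 → run B
t=18: queue=[B,F,C,D,E,H] q_used=2 → run B
t=19: queue=[B,F,C,D,E,H] q_used=3 → run B
t=20: queue=[F,C,D,E,H,B] q_used=0 → run F
t=21: queue=[F,C,D,E,H,B] q_used=1 → run F
t=22: queue=[C,D,E,H,B] q_used=0 → run C
t=23: queue=[C,D,E,H,B] q_used=1 → run C
t=24: queue=[C,D,E,H,B] q_used=2 → run C
t=25: queue=[C,D,E,H,B] q_used=3 → run C
t=26: queue=[D,E,H,B,C] q_used=0 → run D
t=27: queue=[D,E,H,B,C] q_used=1 → run D
t=28: queue=[E,H,B,C] q_used=0 → run E
t=29: queue=[E,H,B,C] q_used=1 → run E
t=30: queue=[E,H,B,C] q_used=2 → run E
t=31: queue=[H,B,C] q_used=0 → run H
t=32: queue=[H,B,C] q_used=1 → run H
t=33: queue=[H,B,C] q_used=2 → run H
t=34: queue=[H,B,C] q_used=3 → run H
t=35: queue=[B,C] q_used=0 → run B
t=36: queue=[B,C] q_used=1 → run B
t=37: queue=[B,C] q_used=2 → run B
t=38: queue=[C] q_used=0 → run C
t=39: queue=[C] q_used=1 → run C
t=40: queue=[C] q_used=2 → run C
t=41: queue=[C] q_used=3 → run C
t=42: (idle)
t=43: (idle)
t=44: (idle)
t=45: (idle)
t=46: (idle)

running at tick 39 = C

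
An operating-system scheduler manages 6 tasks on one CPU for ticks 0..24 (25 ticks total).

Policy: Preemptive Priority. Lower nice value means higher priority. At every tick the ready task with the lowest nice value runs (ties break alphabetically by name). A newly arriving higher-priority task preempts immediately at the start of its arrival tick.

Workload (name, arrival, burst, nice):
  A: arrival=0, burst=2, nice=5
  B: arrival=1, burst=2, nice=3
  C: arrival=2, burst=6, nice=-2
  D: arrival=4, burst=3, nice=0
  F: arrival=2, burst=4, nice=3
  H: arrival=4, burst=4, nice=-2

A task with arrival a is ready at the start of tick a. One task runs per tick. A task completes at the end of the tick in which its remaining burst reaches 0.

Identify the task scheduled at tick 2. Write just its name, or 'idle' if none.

running at tick 2 = C

t=0: ready={A} → run A
t=1: ready={A,B} → run B
t=2: ready={A,B,C,F} → run C
t=3: ready={A,B,C,F} → run C
t=4: ready={A,B,C,D,F,H} → run C
t=5: ready={A,B,C,D,F,H} → run C
t=6: ready={A,B,C,D,F,H} → run C
t=7: ready={A,B,C,D,F,H} → run C
t=8: ready={A,B,D,F,H} → run H
t=9: ready={A,B,D,F,H} → run H
t=10: ready={A,B,D,F,H} → run H
t=11: ready={A,B,D,F,H} → run H
t=12: ready={A,B,D,F} → run D
t=13: ready={A,B,D,F} → run D
t=14: ready={A,B,D,F} → run D
t=15: ready={A,B,F} → run B
t=16: ready={A,F} → run F
t=17: ready={A,F} → run F
t=18: ready={A,F} → run F
t=19: ready={A,F} → run F
t=20: ready={A} → run A
t=21: (idle)
t=22: (idle)
t=23: (idle)
t=24: (idle)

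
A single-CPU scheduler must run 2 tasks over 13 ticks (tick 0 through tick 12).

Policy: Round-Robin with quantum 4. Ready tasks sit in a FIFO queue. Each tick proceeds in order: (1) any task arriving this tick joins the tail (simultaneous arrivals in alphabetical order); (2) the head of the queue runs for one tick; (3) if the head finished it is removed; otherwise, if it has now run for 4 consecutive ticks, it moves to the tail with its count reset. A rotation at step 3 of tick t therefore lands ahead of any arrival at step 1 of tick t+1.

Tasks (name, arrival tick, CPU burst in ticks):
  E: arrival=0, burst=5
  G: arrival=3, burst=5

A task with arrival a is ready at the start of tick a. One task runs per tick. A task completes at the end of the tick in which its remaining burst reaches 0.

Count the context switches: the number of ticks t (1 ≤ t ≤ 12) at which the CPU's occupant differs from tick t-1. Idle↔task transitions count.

t=0: queue=[E] q_used=0 → run E
t=1: queue=[E] q_used=1 → run E
t=2: queue=[E] q_used=2 → run E
t=3: queue=[E,G] q_used=3 → run E
t=4: queue=[G,E] q_used=0 → run G
t=5: queue=[G,E] q_used=1 → run G
t=6: queue=[G,E] q_used=2 → run G
t=7: queue=[G,E] q_used=3 → run G
t=8: queue=[E,G] q_used=0 → run E
t=9: queue=[G] q_used=0 → run G
t=10: (idle)
t=11: (idle)
t=12: (idle)

context switches = 4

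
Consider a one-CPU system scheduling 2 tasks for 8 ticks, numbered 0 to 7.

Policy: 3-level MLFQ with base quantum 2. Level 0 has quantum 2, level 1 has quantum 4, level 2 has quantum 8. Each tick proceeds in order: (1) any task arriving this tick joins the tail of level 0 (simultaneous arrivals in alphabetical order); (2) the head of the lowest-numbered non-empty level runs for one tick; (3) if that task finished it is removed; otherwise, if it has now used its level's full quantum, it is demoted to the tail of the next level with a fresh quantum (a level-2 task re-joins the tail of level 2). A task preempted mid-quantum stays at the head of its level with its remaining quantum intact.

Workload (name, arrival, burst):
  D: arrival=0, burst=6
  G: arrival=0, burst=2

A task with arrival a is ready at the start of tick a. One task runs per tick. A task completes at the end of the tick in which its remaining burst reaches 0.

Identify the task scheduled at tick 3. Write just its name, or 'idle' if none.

t=0: L0/L1/L2 = DG/-/- → run D
t=1: L0/L1/L2 = DG/-/- → run D
t=2: L0/L1/L2 = G/D/- → run G
t=3: L0/L1/L2 = G/D/- → run G
t=4: L0/L1/L2 = -/D/- → run D
t=5: L0/L1/L2 = -/D/- → run D
t=6: L0/L1/L2 = -/D/- → run D
t=7: L0/L1/L2 = -/D/- → run D

running at tick 3 = G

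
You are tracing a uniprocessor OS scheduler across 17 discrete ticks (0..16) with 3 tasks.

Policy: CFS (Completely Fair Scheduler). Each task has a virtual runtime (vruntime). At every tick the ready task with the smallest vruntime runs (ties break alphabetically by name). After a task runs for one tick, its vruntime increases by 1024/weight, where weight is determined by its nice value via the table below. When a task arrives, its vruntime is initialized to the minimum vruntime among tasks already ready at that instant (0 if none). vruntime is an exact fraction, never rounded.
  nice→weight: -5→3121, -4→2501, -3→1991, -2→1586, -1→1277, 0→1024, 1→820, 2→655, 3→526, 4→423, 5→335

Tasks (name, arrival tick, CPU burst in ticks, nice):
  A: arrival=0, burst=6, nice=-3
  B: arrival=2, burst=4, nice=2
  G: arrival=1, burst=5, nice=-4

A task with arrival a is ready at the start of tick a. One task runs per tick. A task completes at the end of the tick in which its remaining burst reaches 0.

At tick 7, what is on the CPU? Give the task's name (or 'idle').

t=0: vr[A=0] → run A
t=1: vr[A=1024/1991 G=1024/1991] → run A
t=2: vr[A=2048/1991 B=1024/1991 G=1024/1991] → run B
t=3: vr[A=2048/1991 B=2709504/1304105 G=1024/1991] → run G
t=4: vr[A=2048/1991 B=2709504/1304105 G=4599808/4979491] → run G
t=5: vr[A=2048/1991 B=2709504/1304105 G=6638592/4979491] → run A
t=6: vr[A=3072/1991 B=2709504/1304105 G=6638592/4979491] → run G
t=7: vr[A=3072/1991 B=2709504/1304105 G=8677376/4979491] → run A
t=8: vr[A=4096/1991 B=2709504/1304105 G=8677376/4979491] → run G
t=9: vr[A=4096/1991 B=2709504/1304105 G=10716160/4979491] → run A
t=10: vr[A=5120/1991 B=2709504/1304105 G=10716160/4979491] → run B
t=11: vr[A=5120/1991 B=4748288/1304105 G=10716160/4979491] → run G
t=12: vr[A=5120/1991 B=4748288/1304105] → run A
t=13: vr[B=4748288/1304105] → run B
t=14: vr[B=6787072/1304105] → run B
t=15: (idle)
t=16: (idle)

running at tick 7 = A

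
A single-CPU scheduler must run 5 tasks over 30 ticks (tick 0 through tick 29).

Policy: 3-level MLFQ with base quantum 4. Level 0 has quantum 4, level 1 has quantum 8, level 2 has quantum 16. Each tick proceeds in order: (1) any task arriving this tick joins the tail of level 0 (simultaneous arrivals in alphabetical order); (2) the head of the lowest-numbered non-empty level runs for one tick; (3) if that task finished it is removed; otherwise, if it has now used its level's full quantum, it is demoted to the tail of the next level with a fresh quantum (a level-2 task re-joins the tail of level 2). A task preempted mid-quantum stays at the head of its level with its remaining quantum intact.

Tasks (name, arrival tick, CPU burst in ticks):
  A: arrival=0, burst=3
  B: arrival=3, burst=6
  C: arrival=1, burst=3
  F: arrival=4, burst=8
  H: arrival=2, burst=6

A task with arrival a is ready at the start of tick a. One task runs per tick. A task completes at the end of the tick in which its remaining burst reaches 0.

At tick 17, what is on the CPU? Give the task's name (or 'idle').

running at tick 17 = F

t=0: L0/L1/L2 = A/-/- → run A
t=1: L0/L1/L2 = AC/-/- → run A
t=2: L0/L1/L2 = ACH/-/- → run A
t=3: L0/L1/L2 = CHB/-/- → run C
t=4: L0/L1/L2 = CHBF/-/- → run C
t=5: L0/L1/L2 = CHBF/-/- → run C
t=6: L0/L1/L2 = HBF/-/- → run H
t=7: L0/L1/L2 = HBF/-/- → run H
t=8: L0/L1/L2 = HBF/-/- → run H
t=9: L0/L1/L2 = HBF/-/- → run H
t=10: L0/L1/L2 = BF/H/- → run B
t=11: L0/L1/L2 = BF/H/- → run B
t=12: L0/L1/L2 = BF/H/- → run B
t=13: L0/L1/L2 = BF/H/- → run B
t=14: L0/L1/L2 = F/HB/- → run F
t=15: L0/L1/L2 = F/HB/- → run F
t=16: L0/L1/L2 = F/HB/- → run F
t=17: L0/L1/L2 = F/HB/- → run F
t=18: L0/L1/L2 = -/HBF/- → run H
t=19: L0/L1/L2 = -/HBF/- → run H
t=20: L0/L1/L2 = -/BF/- → run B
t=21: L0/L1/L2 = -/BF/- → run B
t=22: L0/L1/L2 = -/F/- → run F
t=23: L0/L1/L2 = -/F/- → run F
t=24: L0/L1/L2 = -/F/- → run F
t=25: L0/L1/L2 = -/F/- → run F
t=26: (idle)
t=27: (idle)
t=28: (idle)
t=29: (idle)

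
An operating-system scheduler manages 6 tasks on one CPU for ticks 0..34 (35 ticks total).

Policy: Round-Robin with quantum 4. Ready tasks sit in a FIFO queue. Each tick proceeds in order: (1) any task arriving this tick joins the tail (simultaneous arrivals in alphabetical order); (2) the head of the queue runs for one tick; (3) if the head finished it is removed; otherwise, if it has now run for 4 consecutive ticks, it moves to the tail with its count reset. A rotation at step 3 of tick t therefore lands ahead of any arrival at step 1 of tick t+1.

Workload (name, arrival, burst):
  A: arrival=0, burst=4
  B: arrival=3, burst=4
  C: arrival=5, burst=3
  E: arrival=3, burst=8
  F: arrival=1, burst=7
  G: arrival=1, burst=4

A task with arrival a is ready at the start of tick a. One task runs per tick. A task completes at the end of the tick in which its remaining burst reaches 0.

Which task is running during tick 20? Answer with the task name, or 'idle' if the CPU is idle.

t=0: queue=[A] q_used=0 → run A
t=1: queue=[A,F,G] q_used=1 → run A
t=2: queue=[A,F,G] q_used=2 → run A
t=3: queue=[A,F,G,B,E] q_used=3 → run A
t=4: queue=[F,G,B,E] q_used=0 → run F
t=5: queue=[F,G,B,E,C] q_used=1 → run F
t=6: queue=[F,G,B,E,C] q_used=2 → run F
t=7: queue=[F,G,B,E,C] q_used=3 → run F
t=8: queue=[G,B,E,C,F] q_used=0 → run G
t=9: queue=[G,B,E,C,F] q_used=1 → run G
t=10: queue=[G,B,E,C,F] q_used=2 → run G
t=11: queue=[G,B,E,C,F] q_used=3 → run G
t=12: queue=[B,E,C,F] q_used=0 → run B
t=13: queue=[B,E,C,F] q_used=1 → run B
t=14: queue=[B,E,C,F] q_used=2 → run B
t=15: queue=[B,E,C,F] q_used=3 → run B
t=16: queue=[E,C,F] q_used=0 → run E
t=17: queue=[E,C,F] q_used=1 → run E
t=18: queue=[E,C,F] q_used=2 → run E
t=19: queue=[E,C,F] q_used=3 → run E
t=20: queue=[C,F,E] q_used=0 → run C
t=21: queue=[C,F,E] q_used=1 → run C
t=22: queue=[C,F,E] q_used=2 → run C
t=23: queue=[F,E] q_used=0 → run F
t=24: queue=[F,E] q_used=1 → run F
t=25: queue=[F,E] q_used=2 → run F
t=26: queue=[E] q_used=0 → run E
t=27: queue=[E] q_used=1 → run E
t=28: queue=[E] q_used=2 → run E
t=29: queue=[E] q_used=3 → run E
t=30: (idle)
t=31: (idle)
t=32: (idle)
t=33: (idle)
t=34: (idle)

running at tick 20 = C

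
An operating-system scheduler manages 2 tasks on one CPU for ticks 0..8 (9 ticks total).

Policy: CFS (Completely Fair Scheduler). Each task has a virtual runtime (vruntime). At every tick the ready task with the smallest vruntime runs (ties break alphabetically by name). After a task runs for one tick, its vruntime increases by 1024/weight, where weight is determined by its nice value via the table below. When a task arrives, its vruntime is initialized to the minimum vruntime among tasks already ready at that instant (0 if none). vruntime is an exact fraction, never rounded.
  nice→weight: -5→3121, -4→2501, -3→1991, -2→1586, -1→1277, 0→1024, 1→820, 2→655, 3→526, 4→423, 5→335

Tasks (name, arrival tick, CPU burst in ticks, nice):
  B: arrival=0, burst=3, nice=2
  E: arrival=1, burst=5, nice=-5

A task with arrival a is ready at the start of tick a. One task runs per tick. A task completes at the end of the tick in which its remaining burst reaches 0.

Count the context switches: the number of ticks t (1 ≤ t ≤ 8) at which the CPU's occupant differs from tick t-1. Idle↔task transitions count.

t=0: vr[B=0] → run B
t=1: vr[B=1024/655 E=1024/655] → run B
t=2: vr[B=2048/655 E=1024/655] → run E
t=3: vr[B=2048/655 E=3866624/2044255] → run E
t=4: vr[B=2048/655 E=4537344/2044255] → run E
t=5: vr[B=2048/655 E=5208064/2044255] → run E
t=6: vr[B=2048/655 E=5878784/2044255] → run E
t=7: vr[B=2048/655] → run B
t=8: (idle)

context switches = 3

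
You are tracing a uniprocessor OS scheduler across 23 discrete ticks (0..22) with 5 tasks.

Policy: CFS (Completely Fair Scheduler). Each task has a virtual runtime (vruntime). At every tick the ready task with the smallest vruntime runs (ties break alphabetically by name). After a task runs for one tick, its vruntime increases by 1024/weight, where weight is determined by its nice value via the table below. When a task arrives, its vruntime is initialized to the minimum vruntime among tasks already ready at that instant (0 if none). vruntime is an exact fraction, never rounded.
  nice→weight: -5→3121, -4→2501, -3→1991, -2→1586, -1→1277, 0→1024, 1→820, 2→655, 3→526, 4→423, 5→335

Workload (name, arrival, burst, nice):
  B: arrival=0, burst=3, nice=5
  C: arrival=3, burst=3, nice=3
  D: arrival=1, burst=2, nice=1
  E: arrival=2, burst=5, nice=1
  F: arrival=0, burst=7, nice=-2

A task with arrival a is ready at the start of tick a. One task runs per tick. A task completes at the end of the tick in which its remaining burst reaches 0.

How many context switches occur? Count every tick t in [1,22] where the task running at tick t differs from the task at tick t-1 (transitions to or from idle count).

context switches = 18

t=0: vr[B=0 F=0] → run B
t=1: vr[B=1024/335 D=0 F=0] → run D
t=2: vr[B=1024/335 D=256/205 E=0 F=0] → run E
t=3: vr[B=1024/335 C=0 D=256/205 E=256/205 F=0] → run C
t=4: vr[B=1024/335 C=512/263 D=256/205 E=256/205 F=0] → run F
t=5: vr[B=1024/335 C=512/263 D=256/205 E=256/205 F=512/793] → run F
t=6: vr[B=1024/335 C=512/263 D=256/205 E=256/205 F=1024/793] → run D
t=7: vr[B=1024/335 C=512/263 E=256/205 F=1024/793] → run E
t=8: vr[B=1024/335 C=512/263 E=512/205 F=1024/793] → run F
t=9: vr[B=1024/335 C=512/263 E=512/205 F=1536/793] → run F
t=10: vr[B=1024/335 C=512/263 E=512/205 F=2048/793] → run C
t=11: vr[B=1024/335 C=1024/263 E=512/205 F=2048/793] → run E
t=12: vr[B=1024/335 C=1024/263 E=768/205 F=2048/793] → run F
t=13: vr[B=1024/335 C=1024/263 E=768/205 F=2560/793] → run B
t=14: vr[B=2048/335 C=1024/263 E=768/205 F=2560/793] → run F
t=15: vr[B=2048/335 C=1024/263 E=768/205 F=3072/793] → run E
t=16: vr[B=2048/335 C=1024/263 E=1024/205 F=3072/793] → run F
t=17: vr[B=2048/335 C=1024/263 E=1024/205] → run C
t=18: vr[B=2048/335 E=1024/205] → run E
t=19: vr[B=2048/335] → run B
t=20: (idle)
t=21: (idle)
t=22: (idle)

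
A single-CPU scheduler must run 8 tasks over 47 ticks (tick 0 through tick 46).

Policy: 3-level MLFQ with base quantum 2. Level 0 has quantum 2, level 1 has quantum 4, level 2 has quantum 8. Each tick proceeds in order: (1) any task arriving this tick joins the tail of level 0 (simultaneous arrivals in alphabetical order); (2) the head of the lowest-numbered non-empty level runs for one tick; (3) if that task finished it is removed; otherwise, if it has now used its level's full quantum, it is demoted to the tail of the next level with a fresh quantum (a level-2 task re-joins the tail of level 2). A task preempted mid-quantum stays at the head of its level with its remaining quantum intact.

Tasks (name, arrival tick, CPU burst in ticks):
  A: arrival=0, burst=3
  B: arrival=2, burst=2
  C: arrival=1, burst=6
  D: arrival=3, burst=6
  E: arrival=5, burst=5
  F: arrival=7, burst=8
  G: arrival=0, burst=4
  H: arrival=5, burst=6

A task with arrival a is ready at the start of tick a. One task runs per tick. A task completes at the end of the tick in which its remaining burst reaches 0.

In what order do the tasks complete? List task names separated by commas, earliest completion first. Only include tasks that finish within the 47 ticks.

completion order = B, A, G, C, D, E, H, F

t=0: L0/L1/L2 = AG/-/- → run A
t=1: L0/L1/L2 = AGC/-/- → run A
t=2: L0/L1/L2 = GCB/A/- → run G
t=3: L0/L1/L2 = GCBD/A/- → run G
t=4: L0/L1/L2 = CBD/AG/- → run C
t=5: L0/L1/L2 = CBDEH/AG/- → run C
t=6: L0/L1/L2 = BDEH/AGC/- → run B
t=7: L0/L1/L2 = BDEHF/AGC/- → run B
t=8: L0/L1/L2 = DEHF/AGC/- → run D
t=9: L0/L1/L2 = DEHF/AGC/- → run D
t=10: L0/L1/L2 = EHF/AGCD/- → run E
t=11: L0/L1/L2 = EHF/AGCD/- → run E
t=12: L0/L1/L2 = HF/AGCDE/- → run H
t=13: L0/L1/L2 = HF/AGCDE/- → run H
t=14: L0/L1/L2 = F/AGCDEH/- → run F
t=15: L0/L1/L2 = F/AGCDEH/- → run F
t=16: L0/L1/L2 = -/AGCDEHF/- → run A
t=17: L0/L1/L2 = -/GCDEHF/- → run G
t=18: L0/L1/L2 = -/GCDEHF/- → run G
t=19: L0/L1/L2 = -/CDEHF/- → run C
t=20: L0/L1/L2 = -/CDEHF/- → run C
t=21: L0/L1/L2 = -/CDEHF/- → run C
t=22: L0/L1/L2 = -/CDEHF/- → run C
t=23: L0/L1/L2 = -/DEHF/- → run D
t=24: L0/L1/L2 = -/DEHF/- → run D
t=25: L0/L1/L2 = -/DEHF/- → run D
t=26: L0/L1/L2 = -/DEHF/- → run D
t=27: L0/L1/L2 = -/EHF/- → run E
t=28: L0/L1/L2 = -/EHF/- → run E
t=29: L0/L1/L2 = -/EHF/- → run E
t=30: L0/L1/L2 = -/HF/- → run H
t=31: L0/L1/L2 = -/HF/- → run H
t=32: L0/L1/L2 = -/HF/- → run H
t=33: L0/L1/L2 = -/HF/- → run H
t=34: L0/L1/L2 = -/F/- → run F
t=35: L0/L1/L2 = -/F/- → run F
t=36: L0/L1/L2 = -/F/- → run F
t=37: L0/L1/L2 = -/F/- → run F
t=38: L0/L1/L2 = -/-/F → run F
t=39: L0/L1/L2 = -/-/F → run F
t=40: (idle)
t=41: (idle)
t=42: (idle)
t=43: (idle)
t=44: (idle)
t=45: (idle)
t=46: (idle)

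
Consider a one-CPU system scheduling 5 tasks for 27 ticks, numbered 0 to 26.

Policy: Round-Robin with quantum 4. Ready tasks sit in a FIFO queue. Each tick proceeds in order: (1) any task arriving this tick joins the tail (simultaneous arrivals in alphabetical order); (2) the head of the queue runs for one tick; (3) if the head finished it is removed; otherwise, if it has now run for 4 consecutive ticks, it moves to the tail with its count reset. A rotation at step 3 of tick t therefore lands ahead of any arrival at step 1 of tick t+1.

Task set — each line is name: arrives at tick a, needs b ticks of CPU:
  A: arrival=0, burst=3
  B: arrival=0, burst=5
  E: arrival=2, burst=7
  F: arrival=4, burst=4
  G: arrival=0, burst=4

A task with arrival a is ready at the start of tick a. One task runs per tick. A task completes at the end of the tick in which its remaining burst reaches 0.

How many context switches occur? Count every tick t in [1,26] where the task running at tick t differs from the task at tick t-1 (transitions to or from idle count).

t=0: queue=[A,B,G] q_used=0 → run A
t=1: queue=[A,B,G] q_used=1 → run A
t=2: queue=[A,B,G,E] q_used=2 → run A
t=3: queue=[B,G,E] q_used=0 → run B
t=4: queue=[B,G,E,F] q_used=1 → run B
t=5: queue=[B,G,E,F] q_used=2 → run B
t=6: queue=[B,G,E,F] q_used=3 → run B
t=7: queue=[G,E,F,B] q_used=0 → run G
t=8: queue=[G,E,F,B] q_used=1 → run G
t=9: queue=[G,E,F,B] q_used=2 → run G
t=10: queue=[G,E,F,B] q_used=3 → run G
t=11: queue=[E,F,B] q_used=0 → run E
t=12: queue=[E,F,B] q_used=1 → run E
t=13: queue=[E,F,B] q_used=2 → run E
t=14: queue=[E,F,B] q_used=3 → run E
t=15: queue=[F,B,E] q_used=0 → run F
t=16: queue=[F,B,E] q_used=1 → run F
t=17: queue=[F,B,E] q_used=2 → run F
t=18: queue=[F,B,E] q_used=3 → run F
t=19: queue=[B,E] q_used=0 → run B
t=20: queue=[E] q_used=0 → run E
t=21: queue=[E] q_used=1 → run E
t=22: queue=[E] q_used=2 → run E
t=23: (idle)
t=24: (idle)
t=25: (idle)
t=26: (idle)

context switches = 7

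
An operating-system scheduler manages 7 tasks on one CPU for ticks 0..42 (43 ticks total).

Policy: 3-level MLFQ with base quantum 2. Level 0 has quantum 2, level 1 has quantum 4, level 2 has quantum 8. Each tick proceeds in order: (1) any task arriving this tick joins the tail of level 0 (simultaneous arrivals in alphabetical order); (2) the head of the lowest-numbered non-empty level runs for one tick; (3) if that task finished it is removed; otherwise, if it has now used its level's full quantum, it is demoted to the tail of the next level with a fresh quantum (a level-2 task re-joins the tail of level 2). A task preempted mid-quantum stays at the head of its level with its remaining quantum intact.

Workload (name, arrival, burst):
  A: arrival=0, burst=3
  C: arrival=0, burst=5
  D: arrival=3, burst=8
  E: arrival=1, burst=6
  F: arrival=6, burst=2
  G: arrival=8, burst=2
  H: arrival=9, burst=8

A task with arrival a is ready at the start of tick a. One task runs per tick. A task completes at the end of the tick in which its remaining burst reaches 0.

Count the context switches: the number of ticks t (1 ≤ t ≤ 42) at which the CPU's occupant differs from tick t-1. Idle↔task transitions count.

t=0: L0/L1/L2 = AC/-/- → run A
t=1: L0/L1/L2 = ACE/-/- → run A
t=2: L0/L1/L2 = CE/A/- → run C
t=3: L0/L1/L2 = CED/A/- → run C
t=4: L0/L1/L2 = ED/AC/- → run E
t=5: L0/L1/L2 = ED/AC/- → run E
t=6: L0/L1/L2 = DF/ACE/- → run D
t=7: L0/L1/L2 = DF/ACE/- → run D
t=8: L0/L1/L2 = FG/ACED/- → run F
t=9: L0/L1/L2 = FGH/ACED/- → run F
t=10: L0/L1/L2 = GH/ACED/- → run G
t=11: L0/L1/L2 = GH/ACED/- → run G
t=12: L0/L1/L2 = H/ACED/- → run H
t=13: L0/L1/L2 = H/ACED/- → run H
t=14: L0/L1/L2 = -/ACEDH/- → run A
t=15: L0/L1/L2 = -/CEDH/- → run C
t=16: L0/L1/L2 = -/CEDH/- → run C
t=17: L0/L1/L2 = -/CEDH/- → run C
t=18: L0/L1/L2 = -/EDH/- → run E
t=19: L0/L1/L2 = -/EDH/- → run E
t=20: L0/L1/L2 = -/EDH/- → run E
t=21: L0/L1/L2 = -/EDH/- → run E
t=22: L0/L1/L2 = -/DH/- → run D
t=23: L0/L1/L2 = -/DH/- → run D
t=24: L0/L1/L2 = -/DH/- → run D
t=25: L0/L1/L2 = -/DH/- → run D
t=26: L0/L1/L2 = -/H/D → run H
t=27: L0/L1/L2 = -/H/D → run H
t=28: L0/L1/L2 = -/H/D → run H
t=29: L0/L1/L2 = -/H/D → run H
t=30: L0/L1/L2 = -/-/DH → run D
t=31: L0/L1/L2 = -/-/DH → run D
t=32: L0/L1/L2 = -/-/H → run H
t=33: L0/L1/L2 = -/-/H → run H
t=34: (idle)
t=35: (idle)
t=36: (idle)
t=37: (idle)
t=38: (idle)
t=39: (idle)
t=40: (idle)
t=41: (idle)
t=42: (idle)

context switches = 14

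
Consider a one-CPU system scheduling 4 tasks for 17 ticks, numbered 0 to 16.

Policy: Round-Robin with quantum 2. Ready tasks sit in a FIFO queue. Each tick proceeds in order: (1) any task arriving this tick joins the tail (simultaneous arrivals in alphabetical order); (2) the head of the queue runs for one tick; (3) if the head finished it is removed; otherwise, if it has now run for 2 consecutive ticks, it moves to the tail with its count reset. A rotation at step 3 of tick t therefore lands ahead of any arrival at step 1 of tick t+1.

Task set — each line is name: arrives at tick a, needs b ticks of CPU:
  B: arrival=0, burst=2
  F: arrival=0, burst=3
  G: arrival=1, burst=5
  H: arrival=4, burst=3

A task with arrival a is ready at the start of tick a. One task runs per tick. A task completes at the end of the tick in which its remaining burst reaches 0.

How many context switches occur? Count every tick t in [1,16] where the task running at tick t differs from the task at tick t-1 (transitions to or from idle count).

t=0: queue=[B,F] q_used=0 → run B
t=1: queue=[B,F,G] q_used=1 → run B
t=2: queue=[F,G] q_used=0 → run F
t=3: queue=[F,G] q_used=1 → run F
t=4: queue=[G,F,H] q_used=0 → run G
t=5: queue=[G,F,H] q_used=1 → run G
t=6: queue=[F,H,G] q_used=0 → run F
t=7: queue=[H,G] q_used=0 → run H
t=8: queue=[H,G] q_used=1 → run H
t=9: queue=[G,H] q_used=0 → run G
t=10: queue=[G,H] q_used=1 → run G
t=11: queue=[H,G] q_used=0 → run H
t=12: queue=[G] q_used=0 → run G
t=13: (idle)
t=14: (idle)
t=15: (idle)
t=16: (idle)

context switches = 8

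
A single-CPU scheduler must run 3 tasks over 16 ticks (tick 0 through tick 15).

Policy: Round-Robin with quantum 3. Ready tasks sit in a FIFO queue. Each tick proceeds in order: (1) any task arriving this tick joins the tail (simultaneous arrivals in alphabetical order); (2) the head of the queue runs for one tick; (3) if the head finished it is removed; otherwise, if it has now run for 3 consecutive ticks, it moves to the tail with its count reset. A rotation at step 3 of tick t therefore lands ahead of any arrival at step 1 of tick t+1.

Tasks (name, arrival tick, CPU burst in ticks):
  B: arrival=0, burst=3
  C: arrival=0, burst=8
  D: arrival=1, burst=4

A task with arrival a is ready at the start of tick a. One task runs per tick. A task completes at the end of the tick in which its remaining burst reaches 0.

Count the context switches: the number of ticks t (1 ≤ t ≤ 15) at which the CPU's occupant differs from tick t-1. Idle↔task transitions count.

context switches = 6

t=0: queue=[B,C] q_used=0 → run B
t=1: queue=[B,C,D] q_used=1 → run B
t=2: queue=[B,C,D] q_used=2 → run B
t=3: queue=[C,D] q_used=0 → run C
t=4: queue=[C,D] q_used=1 → run C
t=5: queue=[C,D] q_used=2 → run C
t=6: queue=[D,C] q_used=0 → run D
t=7: queue=[D,C] q_used=1 → run D
t=8: queue=[D,C] q_used=2 → run D
t=9: queue=[C,D] q_used=0 → run C
t=10: queue=[C,D] q_used=1 → run C
t=11: queue=[C,D] q_used=2 → run C
t=12: queue=[D,C] q_used=0 → run D
t=13: queue=[C] q_used=0 → run C
t=14: queue=[C] q_used=1 → run C
t=15: (idle)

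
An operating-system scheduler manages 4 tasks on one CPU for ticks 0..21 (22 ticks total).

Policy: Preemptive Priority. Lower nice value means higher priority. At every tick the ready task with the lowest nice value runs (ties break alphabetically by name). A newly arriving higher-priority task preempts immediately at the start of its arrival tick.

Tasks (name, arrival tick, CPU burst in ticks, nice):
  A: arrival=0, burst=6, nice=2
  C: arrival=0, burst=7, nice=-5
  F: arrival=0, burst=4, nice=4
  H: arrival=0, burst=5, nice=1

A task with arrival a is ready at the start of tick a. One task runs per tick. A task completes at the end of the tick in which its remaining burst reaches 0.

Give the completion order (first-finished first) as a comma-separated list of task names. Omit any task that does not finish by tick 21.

completion order = C, H, A, F

t=0: ready={A,C,F,H} → run C
t=1: ready={A,C,F,H} → run C
t=2: ready={A,C,F,H} → run C
t=3: ready={A,C,F,H} → run C
t=4: ready={A,C,F,H} → run C
t=5: ready={A,C,F,H} → run C
t=6: ready={A,C,F,H} → run C
t=7: ready={A,F,H} → run H
t=8: ready={A,F,H} → run H
t=9: ready={A,F,H} → run H
t=10: ready={A,F,H} → run H
t=11: ready={A,F,H} → run H
t=12: ready={A,F} → run A
t=13: ready={A,F} → run A
t=14: ready={A,F} → run A
t=15: ready={A,F} → run A
t=16: ready={A,F} → run A
t=17: ready={A,F} → run A
t=18: ready={F} → run F
t=19: ready={F} → run F
t=20: ready={F} → run F
t=21: ready={F} → run F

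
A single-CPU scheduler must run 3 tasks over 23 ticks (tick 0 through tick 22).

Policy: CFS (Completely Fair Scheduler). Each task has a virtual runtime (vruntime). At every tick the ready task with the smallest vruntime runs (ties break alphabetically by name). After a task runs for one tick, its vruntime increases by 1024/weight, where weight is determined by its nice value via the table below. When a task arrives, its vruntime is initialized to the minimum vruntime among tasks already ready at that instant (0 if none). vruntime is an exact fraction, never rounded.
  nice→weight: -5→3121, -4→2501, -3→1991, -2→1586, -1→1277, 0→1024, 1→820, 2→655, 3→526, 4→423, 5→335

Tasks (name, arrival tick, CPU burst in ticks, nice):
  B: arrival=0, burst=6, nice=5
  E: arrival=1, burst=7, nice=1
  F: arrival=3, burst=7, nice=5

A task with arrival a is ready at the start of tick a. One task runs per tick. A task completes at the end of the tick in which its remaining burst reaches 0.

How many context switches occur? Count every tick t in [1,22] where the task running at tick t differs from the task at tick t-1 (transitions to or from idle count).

context switches = 16

t=0: vr[B=0] → run B
t=1: vr[B=1024/335 E=1024/335] → run B
t=2: vr[B=2048/335 E=1024/335] → run E
t=3: vr[B=2048/335 E=59136/13735 F=59136/13735] → run E
t=4: vr[B=2048/335 E=76288/13735 F=59136/13735] → run F
t=5: vr[B=2048/335 E=76288/13735 F=20224/2747] → run E
t=6: vr[B=2048/335 E=18688/2747 F=20224/2747] → run B
t=7: vr[B=3072/335 E=18688/2747 F=20224/2747] → run E
t=8: vr[B=3072/335 E=110592/13735 F=20224/2747] → run F
t=9: vr[B=3072/335 E=110592/13735 F=143104/13735] → run E
t=10: vr[B=3072/335 E=127744/13735 F=143104/13735] → run B
t=11: vr[B=4096/335 E=127744/13735 F=143104/13735] → run E
t=12: vr[B=4096/335 E=144896/13735 F=143104/13735] → run F
t=13: vr[B=4096/335 E=144896/13735 F=185088/13735] → run E
t=14: vr[B=4096/335 F=185088/13735] → run B
t=15: vr[B=1024/67 F=185088/13735] → run F
t=16: vr[B=1024/67 F=227072/13735] → run B
t=17: vr[F=227072/13735] → run F
t=18: vr[F=269056/13735] → run F
t=19: vr[F=62208/2747] → run F
t=20: (idle)
t=21: (idle)
t=22: (idle)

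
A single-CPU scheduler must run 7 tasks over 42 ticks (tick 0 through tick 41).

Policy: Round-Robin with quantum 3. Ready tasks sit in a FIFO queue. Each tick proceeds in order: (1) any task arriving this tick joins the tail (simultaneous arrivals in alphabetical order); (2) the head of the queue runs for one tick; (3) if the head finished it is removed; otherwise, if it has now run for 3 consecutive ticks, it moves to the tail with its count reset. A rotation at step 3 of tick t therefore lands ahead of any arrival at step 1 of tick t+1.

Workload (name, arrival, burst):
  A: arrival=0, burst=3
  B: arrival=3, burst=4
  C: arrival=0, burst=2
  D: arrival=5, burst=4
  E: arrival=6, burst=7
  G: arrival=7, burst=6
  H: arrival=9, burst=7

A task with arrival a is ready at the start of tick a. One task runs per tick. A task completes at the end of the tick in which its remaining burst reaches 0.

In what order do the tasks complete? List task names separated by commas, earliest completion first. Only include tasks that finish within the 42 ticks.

t=0: queue=[A,C] q_used=0 → run A
t=1: queue=[A,C] q_used=1 → run A
t=2: queue=[A,C] q_used=2 → run A
t=3: queue=[C,B] q_used=0 → run C
t=4: queue=[C,B] q_used=1 → run C
t=5: queue=[B,D] q_used=0 → run B
t=6: queue=[B,D,E] q_used=1 → run B
t=7: queue=[B,D,E,G] q_used=2 → run B
t=8: queue=[D,E,G,B] q_used=0 → run D
t=9: queue=[D,E,G,B,H] q_used=1 → run D
t=10: queue=[D,E,G,B,H] q_used=2 → run D
t=11: queue=[E,G,B,H,D] q_used=0 → run E
t=12: queue=[E,G,B,H,D] q_used=1 → run E
t=13: queue=[E,G,B,H,D] q_used=2 → run E
t=14: queue=[G,B,H,D,E] q_used=0 → run G
t=15: queue=[G,B,H,D,E] q_used=1 → run G
t=16: queue=[G,B,H,D,E] q_used=2 → run G
t=17: queue=[B,H,D,E,G] q_used=0 → run B
t=18: queue=[H,D,E,G] q_used=0 → run H
t=19: queue=[H,D,E,G] q_used=1 → run H
t=20: queue=[H,D,E,G] q_used=2 → run H
t=21: queue=[D,E,G,H] q_used=0 → run D
t=22: queue=[E,G,H] q_used=0 → run E
t=23: queue=[E,G,H] q_used=1 → run E
t=24: queue=[E,G,H] q_used=2 → run E
t=25: queue=[G,H,E] q_used=0 → run G
t=26: queue=[G,H,E] q_used=1 → run G
t=27: queue=[G,H,E] q_used=2 → run G
t=28: queue=[H,E] q_used=0 → run H
t=29: queue=[H,E] q_used=1 → run H
t=30: queue=[H,E] q_used=2 → run H
t=31: queue=[E,H] q_used=0 → run E
t=32: queue=[H] q_used=0 → run H
t=33: (idle)
t=34: (idle)
t=35: (idle)
t=36: (idle)
t=37: (idle)
t=38: (idle)
t=39: (idle)
t=40: (idle)
t=41: (idle)

completion order = A, C, B, D, G, E, H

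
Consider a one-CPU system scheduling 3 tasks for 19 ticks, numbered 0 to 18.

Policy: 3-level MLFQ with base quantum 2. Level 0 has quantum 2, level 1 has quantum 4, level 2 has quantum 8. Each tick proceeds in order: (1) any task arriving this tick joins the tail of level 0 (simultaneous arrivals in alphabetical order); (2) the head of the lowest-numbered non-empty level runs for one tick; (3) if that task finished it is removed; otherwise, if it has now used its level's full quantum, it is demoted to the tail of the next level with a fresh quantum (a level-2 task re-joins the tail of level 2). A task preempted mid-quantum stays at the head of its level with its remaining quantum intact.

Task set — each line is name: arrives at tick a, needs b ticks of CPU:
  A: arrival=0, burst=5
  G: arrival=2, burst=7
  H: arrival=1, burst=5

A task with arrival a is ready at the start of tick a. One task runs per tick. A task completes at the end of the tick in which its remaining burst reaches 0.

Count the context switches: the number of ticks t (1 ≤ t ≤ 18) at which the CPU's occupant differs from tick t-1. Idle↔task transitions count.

t=0: L0/L1/L2 = A/-/- → run A
t=1: L0/L1/L2 = AH/-/- → run A
t=2: L0/L1/L2 = HG/A/- → run H
t=3: L0/L1/L2 = HG/A/- → run H
t=4: L0/L1/L2 = G/AH/- → run G
t=5: L0/L1/L2 = G/AH/- → run G
t=6: L0/L1/L2 = -/AHG/- → run A
t=7: L0/L1/L2 = -/AHG/- → run A
t=8: L0/L1/L2 = -/AHG/- → run A
t=9: L0/L1/L2 = -/HG/- → run H
t=10: L0/L1/L2 = -/HG/- → run H
t=11: L0/L1/L2 = -/HG/- → run H
t=12: L0/L1/L2 = -/G/- → run G
t=13: L0/L1/L2 = -/G/- → run G
t=14: L0/L1/L2 = -/G/- → run G
t=15: L0/L1/L2 = -/G/- → run G
t=16: L0/L1/L2 = -/-/G → run G
t=17: (idle)
t=18: (idle)

context switches = 6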